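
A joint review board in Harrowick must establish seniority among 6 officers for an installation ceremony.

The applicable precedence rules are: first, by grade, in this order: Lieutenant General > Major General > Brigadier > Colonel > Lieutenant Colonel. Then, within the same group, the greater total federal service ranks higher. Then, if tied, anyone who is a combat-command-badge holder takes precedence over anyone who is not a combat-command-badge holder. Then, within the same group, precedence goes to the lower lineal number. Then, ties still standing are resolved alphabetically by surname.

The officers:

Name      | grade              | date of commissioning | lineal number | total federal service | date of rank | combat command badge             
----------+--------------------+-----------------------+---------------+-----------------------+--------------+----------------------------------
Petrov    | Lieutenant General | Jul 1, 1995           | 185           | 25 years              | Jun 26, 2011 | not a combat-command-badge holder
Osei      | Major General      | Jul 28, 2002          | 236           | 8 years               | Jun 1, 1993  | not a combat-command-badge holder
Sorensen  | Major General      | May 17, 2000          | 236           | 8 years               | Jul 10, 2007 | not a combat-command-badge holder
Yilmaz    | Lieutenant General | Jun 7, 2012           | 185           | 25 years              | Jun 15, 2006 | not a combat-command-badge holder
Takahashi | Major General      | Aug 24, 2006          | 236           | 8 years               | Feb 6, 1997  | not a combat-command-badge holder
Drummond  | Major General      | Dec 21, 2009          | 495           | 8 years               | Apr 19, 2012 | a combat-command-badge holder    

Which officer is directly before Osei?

By grade: Petrov and Yilmaz (Lieutenant General); then Drummond, Osei, Sorensen and Takahashi (Major General).
Petrov and Yilmaz both have total federal service 25 years, so the next rule applies.
Petrov and Yilmaz are each not a combat-command-badge holder, so the next rule applies.
Petrov and Yilmaz both have lineal number 185, so the next rule applies.
Among Petrov and Yilmaz, alphabetically by surname: Petrov before Yilmaz.
Drummond, Osei, Sorensen and Takahashi all have total federal service 8 years, so the next rule applies.
Among Drummond, Osei, Sorensen and Takahashi, a combat-command-badge holder before not a combat-command-badge holder: Drummond (a combat-command-badge holder) before Osei, Sorensen and Takahashi (not a combat-command-badge holder).
Osei, Sorensen and Takahashi all have lineal number 236, so the next rule applies.
Among Osei, Sorensen and Takahashi, alphabetically by surname: Osei before Sorensen before Takahashi.
Order: Petrov, Yilmaz, Drummond, Osei, Sorensen, Takahashi.

Drummond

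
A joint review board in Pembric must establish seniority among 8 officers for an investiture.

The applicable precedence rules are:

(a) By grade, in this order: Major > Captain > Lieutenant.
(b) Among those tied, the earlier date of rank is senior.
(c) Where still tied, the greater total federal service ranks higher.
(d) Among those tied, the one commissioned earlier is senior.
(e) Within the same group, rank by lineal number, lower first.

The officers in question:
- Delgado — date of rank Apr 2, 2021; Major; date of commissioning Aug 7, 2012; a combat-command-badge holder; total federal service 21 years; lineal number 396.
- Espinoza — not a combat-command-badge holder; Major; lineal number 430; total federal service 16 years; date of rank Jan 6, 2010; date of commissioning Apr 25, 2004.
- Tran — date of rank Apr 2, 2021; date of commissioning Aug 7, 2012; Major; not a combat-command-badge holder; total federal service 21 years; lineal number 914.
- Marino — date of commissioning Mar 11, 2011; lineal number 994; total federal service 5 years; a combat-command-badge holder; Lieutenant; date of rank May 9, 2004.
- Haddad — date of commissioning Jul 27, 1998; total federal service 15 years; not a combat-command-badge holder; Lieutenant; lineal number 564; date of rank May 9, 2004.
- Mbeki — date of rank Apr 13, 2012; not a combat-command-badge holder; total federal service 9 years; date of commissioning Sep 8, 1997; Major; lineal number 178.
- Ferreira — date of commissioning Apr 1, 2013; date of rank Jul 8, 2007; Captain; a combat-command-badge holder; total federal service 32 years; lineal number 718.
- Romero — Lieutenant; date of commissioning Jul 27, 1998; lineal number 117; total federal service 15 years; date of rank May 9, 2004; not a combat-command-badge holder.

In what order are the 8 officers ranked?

Espinoza, Mbeki, Delgado, Tran, Ferreira, Romero, Haddad, Marino

By grade: Espinoza, Mbeki, Delgado and Tran (Major); then Ferreira (Captain); then Romero, Haddad and Marino (Lieutenant).
Among Espinoza, Mbeki, Delgado and Tran, by date of rank (earlier first): Espinoza (Jan 6, 2010) before Mbeki (Apr 13, 2012) before Delgado and Tran (Apr 2, 2021).
Delgado and Tran both have total federal service 21 years, so the next rule applies.
Delgado and Tran both have date of commissioning Aug 7, 2012, so the next rule applies.
Among Delgado and Tran, by lineal number (lower first): Delgado (396) before Tran (914).
Romero, Haddad and Marino all have date of rank May 9, 2004, so the next rule applies.
Among Romero, Haddad and Marino, by total federal service (higher first): Romero and Haddad (15 years) before Marino (5 years).
Romero and Haddad both have date of commissioning Jul 27, 1998, so the next rule applies.
Among Romero and Haddad, by lineal number (lower first): Romero (117) before Haddad (564).
Full order: Espinoza, Mbeki, Delgado, Tran, Ferreira, Romero, Haddad, Marino.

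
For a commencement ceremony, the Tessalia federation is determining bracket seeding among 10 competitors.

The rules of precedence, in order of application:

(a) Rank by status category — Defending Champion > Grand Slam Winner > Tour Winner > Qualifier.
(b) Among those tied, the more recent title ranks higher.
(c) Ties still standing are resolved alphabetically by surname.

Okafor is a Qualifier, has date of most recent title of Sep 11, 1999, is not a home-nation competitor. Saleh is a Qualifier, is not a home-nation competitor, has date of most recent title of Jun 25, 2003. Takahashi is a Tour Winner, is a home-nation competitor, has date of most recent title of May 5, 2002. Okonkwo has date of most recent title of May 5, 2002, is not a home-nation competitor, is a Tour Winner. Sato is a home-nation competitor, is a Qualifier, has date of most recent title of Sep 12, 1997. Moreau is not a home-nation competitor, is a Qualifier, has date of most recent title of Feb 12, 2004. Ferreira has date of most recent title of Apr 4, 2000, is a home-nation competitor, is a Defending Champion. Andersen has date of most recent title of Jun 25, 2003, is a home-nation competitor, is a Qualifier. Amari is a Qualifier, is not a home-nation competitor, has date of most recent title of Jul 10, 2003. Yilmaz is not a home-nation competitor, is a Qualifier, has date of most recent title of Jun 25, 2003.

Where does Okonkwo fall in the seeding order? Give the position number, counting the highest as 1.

By status category: Ferreira (Defending Champion); then Okonkwo and Takahashi (Tour Winner); then Moreau, Amari, Andersen, Saleh, Yilmaz, Okafor and Sato (Qualifier).
Okonkwo and Takahashi both have date of most recent title May 5, 2002, so the next rule applies.
Among Okonkwo and Takahashi, alphabetically by surname: Okonkwo before Takahashi.
Among Moreau, Amari, Andersen, Saleh, Yilmaz, Okafor and Sato, by date of most recent title (later first): Moreau (Feb 12, 2004) before Amari (Jul 10, 2003) before Andersen, Saleh and Yilmaz (Jun 25, 2003) before Okafor (Sep 11, 1999) before Sato (Sep 12, 1997).
Among Andersen, Saleh and Yilmaz, alphabetically by surname: Andersen before Saleh before Yilmaz.
Order: Ferreira, Okonkwo, Takahashi, Moreau, Amari, Andersen, Saleh, Yilmaz, Okafor, Sato. So position 2.

2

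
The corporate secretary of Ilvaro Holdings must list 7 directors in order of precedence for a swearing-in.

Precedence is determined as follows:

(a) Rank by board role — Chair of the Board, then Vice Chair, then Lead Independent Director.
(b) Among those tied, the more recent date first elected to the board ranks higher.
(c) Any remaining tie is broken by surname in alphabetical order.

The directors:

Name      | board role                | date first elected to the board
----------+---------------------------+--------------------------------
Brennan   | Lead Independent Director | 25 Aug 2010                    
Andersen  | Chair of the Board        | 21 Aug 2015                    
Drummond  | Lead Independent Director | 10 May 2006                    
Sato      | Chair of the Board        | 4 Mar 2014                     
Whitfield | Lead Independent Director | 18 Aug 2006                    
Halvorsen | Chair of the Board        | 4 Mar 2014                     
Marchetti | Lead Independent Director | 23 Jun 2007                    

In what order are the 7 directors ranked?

Andersen, Halvorsen, Sato, Brennan, Marchetti, Whitfield, Drummond

By board role: Andersen, Halvorsen and Sato (Chair of the Board); then Brennan, Marchetti, Whitfield and Drummond (Lead Independent Director).
Among Andersen, Halvorsen and Sato, by date first elected to the board (later first): Andersen (21 Aug 2015) before Halvorsen and Sato (4 Mar 2014).
Among Halvorsen and Sato, alphabetically by surname: Halvorsen before Sato.
Among Brennan, Marchetti, Whitfield and Drummond, by date first elected to the board (later first): Brennan (25 Aug 2010) before Marchetti (23 Jun 2007) before Whitfield (18 Aug 2006) before Drummond (10 May 2006).
Full order: Andersen, Halvorsen, Sato, Brennan, Marchetti, Whitfield, Drummond.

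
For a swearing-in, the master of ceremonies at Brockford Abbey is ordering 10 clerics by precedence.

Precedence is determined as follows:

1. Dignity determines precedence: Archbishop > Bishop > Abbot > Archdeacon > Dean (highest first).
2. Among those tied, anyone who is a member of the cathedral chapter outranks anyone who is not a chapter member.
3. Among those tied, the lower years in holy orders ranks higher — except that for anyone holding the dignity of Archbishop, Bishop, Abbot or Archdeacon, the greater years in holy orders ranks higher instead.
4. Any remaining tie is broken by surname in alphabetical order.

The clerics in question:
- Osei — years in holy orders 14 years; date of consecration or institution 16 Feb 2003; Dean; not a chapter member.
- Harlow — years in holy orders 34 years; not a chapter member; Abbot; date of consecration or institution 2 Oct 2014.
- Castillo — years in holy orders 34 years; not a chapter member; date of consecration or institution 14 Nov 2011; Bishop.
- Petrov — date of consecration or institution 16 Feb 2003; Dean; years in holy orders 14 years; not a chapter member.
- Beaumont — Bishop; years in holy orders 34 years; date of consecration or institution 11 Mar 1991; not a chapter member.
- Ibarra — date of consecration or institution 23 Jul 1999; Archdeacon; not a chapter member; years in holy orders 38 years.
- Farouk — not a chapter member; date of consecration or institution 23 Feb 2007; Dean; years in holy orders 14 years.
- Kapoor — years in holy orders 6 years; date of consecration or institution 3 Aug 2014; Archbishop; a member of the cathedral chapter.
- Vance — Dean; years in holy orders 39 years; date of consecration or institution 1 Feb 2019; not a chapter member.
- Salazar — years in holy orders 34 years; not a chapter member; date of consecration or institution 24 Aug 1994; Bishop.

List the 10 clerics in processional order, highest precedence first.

Kapoor, Beaumont, Castillo, Salazar, Harlow, Ibarra, Farouk, Osei, Petrov, Vance

By dignity: Kapoor (Archbishop); then Beaumont, Castillo and Salazar (Bishop); then Harlow (Abbot); then Ibarra (Archdeacon); then Farouk, Osei, Petrov and Vance (Dean).
Beaumont, Castillo and Salazar are each not a chapter member, so the next rule applies.
Beaumont, Castillo and Salazar all have years in holy orders 34 years, so the next rule applies.
Among Beaumont, Castillo and Salazar, alphabetically by surname: Beaumont before Castillo before Salazar.
Farouk, Osei, Petrov and Vance are each not a chapter member, so the next rule applies.
Among Farouk, Osei, Petrov and Vance, by years in holy orders (lower first): Farouk, Osei and Petrov (14 years) before Vance (39 years).
Among Farouk, Osei and Petrov, alphabetically by surname: Farouk before Osei before Petrov.
Full order: Kapoor, Beaumont, Castillo, Salazar, Harlow, Ibarra, Farouk, Osei, Petrov, Vance.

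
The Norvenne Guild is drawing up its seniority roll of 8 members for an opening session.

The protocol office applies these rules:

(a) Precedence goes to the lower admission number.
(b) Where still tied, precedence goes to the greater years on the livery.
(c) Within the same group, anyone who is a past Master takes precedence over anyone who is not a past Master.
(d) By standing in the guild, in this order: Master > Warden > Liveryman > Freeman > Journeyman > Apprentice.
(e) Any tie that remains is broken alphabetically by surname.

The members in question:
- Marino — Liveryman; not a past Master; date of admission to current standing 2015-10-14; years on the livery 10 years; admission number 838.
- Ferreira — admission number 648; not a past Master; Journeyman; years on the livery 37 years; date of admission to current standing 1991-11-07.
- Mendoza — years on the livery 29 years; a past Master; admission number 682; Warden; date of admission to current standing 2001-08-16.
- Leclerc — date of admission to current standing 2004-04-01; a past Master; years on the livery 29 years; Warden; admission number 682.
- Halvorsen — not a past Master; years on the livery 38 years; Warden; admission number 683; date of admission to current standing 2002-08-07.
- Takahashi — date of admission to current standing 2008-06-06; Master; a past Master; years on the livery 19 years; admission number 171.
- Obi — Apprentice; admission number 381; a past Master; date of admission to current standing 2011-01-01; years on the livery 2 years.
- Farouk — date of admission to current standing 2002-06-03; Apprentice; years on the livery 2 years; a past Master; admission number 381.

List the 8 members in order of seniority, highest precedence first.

By admission number (lower first): Takahashi (171); then Farouk and Obi (both 381); then Ferreira (648); then Leclerc and Mendoza (both 682); then Halvorsen (683); then Marino (838).
Farouk and Obi both have years on the livery 2 years, so the next rule applies.
Farouk and Obi are each a past Master, so the next rule applies.
Farouk and Obi are each Apprentice, so the next rule applies.
Among Farouk and Obi, alphabetically by surname: Farouk before Obi.
Leclerc and Mendoza both have years on the livery 29 years, so the next rule applies.
Leclerc and Mendoza are each a past Master, so the next rule applies.
Leclerc and Mendoza are each Warden, so the next rule applies.
Among Leclerc and Mendoza, alphabetically by surname: Leclerc before Mendoza.
Full order: Takahashi, Farouk, Obi, Ferreira, Leclerc, Mendoza, Halvorsen, Marino.

Takahashi, Farouk, Obi, Ferreira, Leclerc, Mendoza, Halvorsen, Marino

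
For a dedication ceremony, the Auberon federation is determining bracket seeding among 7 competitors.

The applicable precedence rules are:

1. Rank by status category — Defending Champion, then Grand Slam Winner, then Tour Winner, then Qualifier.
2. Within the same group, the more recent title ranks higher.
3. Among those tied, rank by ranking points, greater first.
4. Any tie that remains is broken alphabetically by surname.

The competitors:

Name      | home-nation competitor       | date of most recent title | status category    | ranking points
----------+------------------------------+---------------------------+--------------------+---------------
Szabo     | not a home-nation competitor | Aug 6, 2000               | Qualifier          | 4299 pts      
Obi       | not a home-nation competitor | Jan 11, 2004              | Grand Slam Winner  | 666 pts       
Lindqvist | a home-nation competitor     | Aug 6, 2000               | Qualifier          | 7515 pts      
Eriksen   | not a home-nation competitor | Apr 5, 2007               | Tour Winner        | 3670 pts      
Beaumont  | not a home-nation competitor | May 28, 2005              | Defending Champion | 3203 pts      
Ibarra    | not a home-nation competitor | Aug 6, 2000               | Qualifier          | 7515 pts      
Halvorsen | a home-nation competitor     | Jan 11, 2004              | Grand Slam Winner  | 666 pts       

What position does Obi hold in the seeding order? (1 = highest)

3

By status category: Beaumont (Defending Champion); then Halvorsen and Obi (Grand Slam Winner); then Eriksen (Tour Winner); then Ibarra, Lindqvist and Szabo (Qualifier).
Halvorsen and Obi both have date of most recent title Jan 11, 2004, so the next rule applies.
Halvorsen and Obi both have ranking points 666 pts, so the next rule applies.
Among Halvorsen and Obi, alphabetically by surname: Halvorsen before Obi.
Ibarra, Lindqvist and Szabo all have date of most recent title Aug 6, 2000, so the next rule applies.
Among Ibarra, Lindqvist and Szabo, by ranking points (higher first): Ibarra and Lindqvist (7515 pts) before Szabo (4299 pts).
Among Ibarra and Lindqvist, alphabetically by surname: Ibarra before Lindqvist.
Order: Beaumont, Halvorsen, Obi, Eriksen, Ibarra, Lindqvist, Szabo. So position 3.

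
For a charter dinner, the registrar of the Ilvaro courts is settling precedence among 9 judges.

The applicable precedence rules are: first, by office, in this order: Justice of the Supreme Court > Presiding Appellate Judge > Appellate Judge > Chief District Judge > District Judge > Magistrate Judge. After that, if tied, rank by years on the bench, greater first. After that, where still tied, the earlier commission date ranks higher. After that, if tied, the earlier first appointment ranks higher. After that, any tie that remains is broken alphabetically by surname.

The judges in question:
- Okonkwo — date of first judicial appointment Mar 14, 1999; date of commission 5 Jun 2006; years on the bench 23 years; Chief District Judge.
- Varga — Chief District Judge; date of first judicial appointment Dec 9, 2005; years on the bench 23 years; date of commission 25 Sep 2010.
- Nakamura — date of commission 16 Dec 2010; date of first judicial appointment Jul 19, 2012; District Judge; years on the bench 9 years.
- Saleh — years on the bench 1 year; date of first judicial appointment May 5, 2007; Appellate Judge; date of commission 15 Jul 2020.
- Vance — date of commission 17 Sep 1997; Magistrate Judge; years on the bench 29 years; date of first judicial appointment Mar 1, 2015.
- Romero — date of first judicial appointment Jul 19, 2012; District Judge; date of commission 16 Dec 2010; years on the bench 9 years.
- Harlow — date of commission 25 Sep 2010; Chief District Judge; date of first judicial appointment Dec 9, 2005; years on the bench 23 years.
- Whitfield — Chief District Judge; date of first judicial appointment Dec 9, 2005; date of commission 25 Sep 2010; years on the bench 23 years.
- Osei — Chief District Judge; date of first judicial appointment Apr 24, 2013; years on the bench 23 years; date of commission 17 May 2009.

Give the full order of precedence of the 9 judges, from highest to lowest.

Saleh, Okonkwo, Osei, Harlow, Varga, Whitfield, Nakamura, Romero, Vance

By office: Saleh (Appellate Judge); then Okonkwo, Osei, Harlow, Varga and Whitfield (Chief District Judge); then Nakamura and Romero (District Judge); then Vance (Magistrate Judge).
Okonkwo, Osei, Harlow, Varga and Whitfield all have years on the bench 23 years, so the next rule applies.
Among Okonkwo, Osei, Harlow, Varga and Whitfield, by date of commission (earlier first): Okonkwo (5 Jun 2006) before Osei (17 May 2009) before Harlow, Varga and Whitfield (25 Sep 2010).
Harlow, Varga and Whitfield all have date of first judicial appointment Dec 9, 2005, so the next rule applies.
Among Harlow, Varga and Whitfield, alphabetically by surname: Harlow before Varga before Whitfield.
Nakamura and Romero both have years on the bench 9 years, so the next rule applies.
Nakamura and Romero both have date of commission 16 Dec 2010, so the next rule applies.
Nakamura and Romero both have date of first judicial appointment Jul 19, 2012, so the next rule applies.
Among Nakamura and Romero, alphabetically by surname: Nakamura before Romero.
Full order: Saleh, Okonkwo, Osei, Harlow, Varga, Whitfield, Nakamura, Romero, Vance.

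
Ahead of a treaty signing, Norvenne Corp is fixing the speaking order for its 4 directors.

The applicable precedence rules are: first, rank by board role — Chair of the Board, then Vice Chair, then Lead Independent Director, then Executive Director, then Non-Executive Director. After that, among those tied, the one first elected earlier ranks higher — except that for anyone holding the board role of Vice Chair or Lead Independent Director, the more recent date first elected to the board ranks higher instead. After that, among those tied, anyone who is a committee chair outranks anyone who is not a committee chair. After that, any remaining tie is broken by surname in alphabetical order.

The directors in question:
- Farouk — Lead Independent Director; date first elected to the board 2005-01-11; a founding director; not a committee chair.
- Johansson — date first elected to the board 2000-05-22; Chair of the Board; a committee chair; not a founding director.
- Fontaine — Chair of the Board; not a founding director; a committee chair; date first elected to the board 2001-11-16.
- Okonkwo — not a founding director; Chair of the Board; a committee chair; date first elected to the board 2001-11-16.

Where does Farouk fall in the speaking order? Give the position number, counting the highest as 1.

By board role: Johansson, Fontaine and Okonkwo (Chair of the Board); then Farouk (Lead Independent Director).
Among Johansson, Fontaine and Okonkwo, by date first elected to the board (earlier first): Johansson (2000-05-22) before Fontaine and Okonkwo (2001-11-16).
Fontaine and Okonkwo are each a committee chair, so the next rule applies.
Among Fontaine and Okonkwo, alphabetically by surname: Fontaine before Okonkwo.
Order: Johansson, Fontaine, Okonkwo, Farouk. So position 4.

4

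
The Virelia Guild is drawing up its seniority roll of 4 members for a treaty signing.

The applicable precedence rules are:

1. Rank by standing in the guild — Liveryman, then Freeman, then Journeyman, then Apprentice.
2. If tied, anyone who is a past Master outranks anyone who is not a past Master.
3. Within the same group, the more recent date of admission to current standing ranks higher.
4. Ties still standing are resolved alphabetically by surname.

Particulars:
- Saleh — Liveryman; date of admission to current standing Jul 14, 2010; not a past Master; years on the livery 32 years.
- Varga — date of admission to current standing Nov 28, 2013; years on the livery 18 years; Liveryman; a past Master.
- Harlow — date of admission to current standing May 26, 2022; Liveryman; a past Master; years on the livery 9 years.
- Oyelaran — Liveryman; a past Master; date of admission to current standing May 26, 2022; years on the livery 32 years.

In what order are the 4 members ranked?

Harlow, Oyelaran, Varga, Saleh

By standing in the guild: Harlow, Oyelaran, Varga and Saleh (Liveryman).
Among Harlow, Oyelaran, Varga and Saleh, a past Master before not a past Master: Harlow, Oyelaran and Varga (a past Master) before Saleh (not a past Master).
Among Harlow, Oyelaran and Varga, by date of admission to current standing (later first): Harlow and Oyelaran (May 26, 2022) before Varga (Nov 28, 2013).
Among Harlow and Oyelaran, alphabetically by surname: Harlow before Oyelaran.
Full order: Harlow, Oyelaran, Varga, Saleh.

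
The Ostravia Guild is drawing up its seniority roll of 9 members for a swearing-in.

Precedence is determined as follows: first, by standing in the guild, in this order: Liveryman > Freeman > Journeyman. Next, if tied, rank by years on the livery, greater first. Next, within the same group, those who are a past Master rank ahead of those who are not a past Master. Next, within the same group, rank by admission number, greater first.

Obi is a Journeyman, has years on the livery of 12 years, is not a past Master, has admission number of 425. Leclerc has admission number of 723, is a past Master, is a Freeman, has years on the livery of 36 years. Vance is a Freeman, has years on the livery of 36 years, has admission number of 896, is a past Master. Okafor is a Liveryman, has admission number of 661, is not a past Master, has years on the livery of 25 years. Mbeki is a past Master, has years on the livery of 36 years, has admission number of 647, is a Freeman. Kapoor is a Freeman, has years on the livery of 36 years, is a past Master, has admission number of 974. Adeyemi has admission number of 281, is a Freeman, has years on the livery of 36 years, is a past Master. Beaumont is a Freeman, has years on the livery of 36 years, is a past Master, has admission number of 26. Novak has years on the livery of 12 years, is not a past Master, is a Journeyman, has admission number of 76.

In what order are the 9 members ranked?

By standing in the guild: Okafor (Liveryman); then Kapoor, Vance, Leclerc, Mbeki, Adeyemi and Beaumont (Freeman); then Obi and Novak (Journeyman).
Kapoor, Vance, Leclerc, Mbeki, Adeyemi and Beaumont all have years on the livery 36 years, so the next rule applies.
Kapoor, Vance, Leclerc, Mbeki, Adeyemi and Beaumont are each a past Master, so the next rule applies.
Among Kapoor, Vance, Leclerc, Mbeki, Adeyemi and Beaumont, by admission number (higher first): Kapoor (974) before Vance (896) before Leclerc (723) before Mbeki (647) before Adeyemi (281) before Beaumont (26).
Obi and Novak both have years on the livery 12 years, so the next rule applies.
Obi and Novak are each not a past Master, so the next rule applies.
Among Obi and Novak, by admission number (higher first): Obi (425) before Novak (76).
Full order: Okafor, Kapoor, Vance, Leclerc, Mbeki, Adeyemi, Beaumont, Obi, Novak.

Okafor, Kapoor, Vance, Leclerc, Mbeki, Adeyemi, Beaumont, Obi, Novak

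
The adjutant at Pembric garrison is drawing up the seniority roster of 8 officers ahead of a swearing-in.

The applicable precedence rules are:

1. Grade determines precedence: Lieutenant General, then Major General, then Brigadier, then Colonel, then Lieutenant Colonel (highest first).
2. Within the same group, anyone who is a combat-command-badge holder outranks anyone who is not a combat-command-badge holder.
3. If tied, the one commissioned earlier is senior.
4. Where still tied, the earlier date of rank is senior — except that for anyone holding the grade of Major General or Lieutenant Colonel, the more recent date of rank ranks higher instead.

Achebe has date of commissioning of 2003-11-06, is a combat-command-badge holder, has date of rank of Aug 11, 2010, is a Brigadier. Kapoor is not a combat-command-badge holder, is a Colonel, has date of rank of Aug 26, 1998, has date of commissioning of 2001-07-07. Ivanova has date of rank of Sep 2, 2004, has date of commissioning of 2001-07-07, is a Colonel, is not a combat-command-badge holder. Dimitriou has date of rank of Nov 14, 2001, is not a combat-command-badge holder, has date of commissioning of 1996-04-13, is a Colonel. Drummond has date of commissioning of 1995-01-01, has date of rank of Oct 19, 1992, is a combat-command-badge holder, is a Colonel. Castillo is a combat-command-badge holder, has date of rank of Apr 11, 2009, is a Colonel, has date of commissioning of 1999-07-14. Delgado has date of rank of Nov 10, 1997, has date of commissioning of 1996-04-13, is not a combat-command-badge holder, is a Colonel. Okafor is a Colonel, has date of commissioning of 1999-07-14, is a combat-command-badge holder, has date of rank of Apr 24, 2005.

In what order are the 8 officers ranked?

Achebe, Drummond, Okafor, Castillo, Delgado, Dimitriou, Kapoor, Ivanova

By grade: Achebe (Brigadier); then Drummond, Okafor, Castillo, Delgado, Dimitriou, Kapoor and Ivanova (Colonel).
Among Drummond, Okafor, Castillo, Delgado, Dimitriou, Kapoor and Ivanova, a combat-command-badge holder before not a combat-command-badge holder: Drummond, Okafor and Castillo (a combat-command-badge holder) before Delgado, Dimitriou, Kapoor and Ivanova (not a combat-command-badge holder).
Among Drummond, Okafor and Castillo, by date of commissioning (earlier first): Drummond (1995-01-01) before Okafor and Castillo (1999-07-14).
Among Okafor and Castillo, by date of rank (earlier first): Okafor (Apr 24, 2005) before Castillo (Apr 11, 2009).
Among Delgado, Dimitriou, Kapoor and Ivanova, by date of commissioning (earlier first): Delgado and Dimitriou (1996-04-13) before Kapoor and Ivanova (2001-07-07).
Among Delgado and Dimitriou, by date of rank (earlier first): Delgado (Nov 10, 1997) before Dimitriou (Nov 14, 2001).
Among Kapoor and Ivanova, by date of rank (earlier first): Kapoor (Aug 26, 1998) before Ivanova (Sep 2, 2004).
Full order: Achebe, Drummond, Okafor, Castillo, Delgado, Dimitriou, Kapoor, Ivanova.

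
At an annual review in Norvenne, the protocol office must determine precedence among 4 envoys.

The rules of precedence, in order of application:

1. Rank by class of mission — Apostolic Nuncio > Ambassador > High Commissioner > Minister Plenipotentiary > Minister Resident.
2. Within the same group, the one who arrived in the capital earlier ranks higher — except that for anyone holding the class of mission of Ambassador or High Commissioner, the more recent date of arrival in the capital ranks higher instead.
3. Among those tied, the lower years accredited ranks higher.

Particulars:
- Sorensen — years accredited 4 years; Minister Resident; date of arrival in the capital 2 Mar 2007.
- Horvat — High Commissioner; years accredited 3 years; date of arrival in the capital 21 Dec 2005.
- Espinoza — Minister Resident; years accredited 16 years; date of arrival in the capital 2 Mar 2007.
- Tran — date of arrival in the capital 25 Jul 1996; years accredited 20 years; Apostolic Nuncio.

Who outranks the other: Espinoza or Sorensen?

Sorensen

By class of mission: Tran (Apostolic Nuncio); then Horvat (High Commissioner); then Sorensen and Espinoza (Minister Resident).
Sorensen and Espinoza both have date of arrival in the capital 2 Mar 2007, so the next rule applies.
Among Sorensen and Espinoza, by years accredited (lower first): Sorensen (4 years) before Espinoza (16 years).
So Sorensen takes precedence.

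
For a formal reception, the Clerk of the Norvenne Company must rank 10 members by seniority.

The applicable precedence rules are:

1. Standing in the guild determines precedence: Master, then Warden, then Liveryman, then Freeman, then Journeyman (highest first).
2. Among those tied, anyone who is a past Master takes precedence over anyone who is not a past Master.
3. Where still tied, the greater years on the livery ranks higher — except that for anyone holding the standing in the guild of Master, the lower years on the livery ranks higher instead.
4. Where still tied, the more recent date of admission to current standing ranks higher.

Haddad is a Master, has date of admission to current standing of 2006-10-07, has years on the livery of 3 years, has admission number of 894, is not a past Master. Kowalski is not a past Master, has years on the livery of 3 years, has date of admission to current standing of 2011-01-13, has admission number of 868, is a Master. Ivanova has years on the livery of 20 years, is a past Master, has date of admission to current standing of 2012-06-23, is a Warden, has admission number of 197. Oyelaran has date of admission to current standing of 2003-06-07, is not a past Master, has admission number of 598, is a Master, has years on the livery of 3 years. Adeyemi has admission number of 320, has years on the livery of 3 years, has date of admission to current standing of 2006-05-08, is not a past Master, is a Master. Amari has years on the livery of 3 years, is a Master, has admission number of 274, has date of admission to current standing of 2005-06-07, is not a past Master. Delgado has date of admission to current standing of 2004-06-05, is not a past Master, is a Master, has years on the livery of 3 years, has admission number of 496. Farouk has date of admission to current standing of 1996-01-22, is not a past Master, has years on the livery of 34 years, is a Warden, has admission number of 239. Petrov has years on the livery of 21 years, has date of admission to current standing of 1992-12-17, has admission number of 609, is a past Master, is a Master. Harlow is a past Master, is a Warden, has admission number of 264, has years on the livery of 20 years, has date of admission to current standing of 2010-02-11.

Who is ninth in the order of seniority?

Harlow

By standing in the guild: Petrov, Kowalski, Haddad, Adeyemi, Amari, Delgado and Oyelaran (Master); then Ivanova, Harlow and Farouk (Warden).
Among Petrov, Kowalski, Haddad, Adeyemi, Amari, Delgado and Oyelaran, a past Master before not a past Master: Petrov (a past Master) before Kowalski, Haddad, Adeyemi, Amari, Delgado and Oyelaran (not a past Master).
Kowalski, Haddad, Adeyemi, Amari, Delgado and Oyelaran all have years on the livery 3 years, so the next rule applies.
Among Kowalski, Haddad, Adeyemi, Amari, Delgado and Oyelaran, by date of admission to current standing (later first): Kowalski (2011-01-13) before Haddad (2006-10-07) before Adeyemi (2006-05-08) before Amari (2005-06-07) before Delgado (2004-06-05) before Oyelaran (2003-06-07).
Among Ivanova, Harlow and Farouk, a past Master before not a past Master: Ivanova and Harlow (a past Master) before Farouk (not a past Master).
Ivanova and Harlow both have years on the livery 20 years, so the next rule applies.
Among Ivanova and Harlow, by date of admission to current standing (later first): Ivanova (2012-06-23) before Harlow (2010-02-11).
Order: Petrov, Kowalski, Haddad, Adeyemi, Amari, Delgado, Oyelaran, Ivanova, Harlow, Farouk.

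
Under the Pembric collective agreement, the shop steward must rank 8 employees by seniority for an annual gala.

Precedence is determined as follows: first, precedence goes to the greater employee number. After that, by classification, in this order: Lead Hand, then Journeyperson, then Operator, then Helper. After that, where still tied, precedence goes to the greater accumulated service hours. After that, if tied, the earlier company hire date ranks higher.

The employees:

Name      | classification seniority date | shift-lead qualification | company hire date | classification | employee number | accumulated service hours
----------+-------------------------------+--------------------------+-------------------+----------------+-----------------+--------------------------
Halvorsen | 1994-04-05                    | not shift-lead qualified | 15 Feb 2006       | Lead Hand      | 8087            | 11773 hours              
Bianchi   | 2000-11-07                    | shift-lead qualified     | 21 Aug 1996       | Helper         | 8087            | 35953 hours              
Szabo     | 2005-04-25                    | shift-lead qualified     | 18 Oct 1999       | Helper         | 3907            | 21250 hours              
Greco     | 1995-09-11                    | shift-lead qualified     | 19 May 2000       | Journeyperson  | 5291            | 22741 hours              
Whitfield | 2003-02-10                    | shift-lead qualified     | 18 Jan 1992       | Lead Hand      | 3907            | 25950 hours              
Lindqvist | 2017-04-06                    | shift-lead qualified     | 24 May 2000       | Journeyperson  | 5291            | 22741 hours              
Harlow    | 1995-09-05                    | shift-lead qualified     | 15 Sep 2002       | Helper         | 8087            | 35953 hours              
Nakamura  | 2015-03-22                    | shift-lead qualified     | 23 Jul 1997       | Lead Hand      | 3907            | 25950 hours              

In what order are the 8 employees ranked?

By employee number (higher first): Halvorsen, Bianchi and Harlow (each 8087); then Greco and Lindqvist (both 5291); then Whitfield, Nakamura and Szabo (each 3907).
Among Halvorsen, Bianchi and Harlow, by classification: Halvorsen (Lead Hand) before Bianchi and Harlow (Helper).
Bianchi and Harlow both have accumulated service hours 35953 hours, so the next rule applies.
Among Bianchi and Harlow, by company hire date (earlier first): Bianchi (21 Aug 1996) before Harlow (15 Sep 2002).
Greco and Lindqvist are each Journeyperson, so the next rule applies.
Greco and Lindqvist both have accumulated service hours 22741 hours, so the next rule applies.
Among Greco and Lindqvist, by company hire date (earlier first): Greco (19 May 2000) before Lindqvist (24 May 2000).
Among Whitfield, Nakamura and Szabo, by classification: Whitfield and Nakamura (Lead Hand) before Szabo (Helper).
Whitfield and Nakamura both have accumulated service hours 25950 hours, so the next rule applies.
Among Whitfield and Nakamura, by company hire date (earlier first): Whitfield (18 Jan 1992) before Nakamura (23 Jul 1997).
Full order: Halvorsen, Bianchi, Harlow, Greco, Lindqvist, Whitfield, Nakamura, Szabo.

Halvorsen, Bianchi, Harlow, Greco, Lindqvist, Whitfield, Nakamura, Szabo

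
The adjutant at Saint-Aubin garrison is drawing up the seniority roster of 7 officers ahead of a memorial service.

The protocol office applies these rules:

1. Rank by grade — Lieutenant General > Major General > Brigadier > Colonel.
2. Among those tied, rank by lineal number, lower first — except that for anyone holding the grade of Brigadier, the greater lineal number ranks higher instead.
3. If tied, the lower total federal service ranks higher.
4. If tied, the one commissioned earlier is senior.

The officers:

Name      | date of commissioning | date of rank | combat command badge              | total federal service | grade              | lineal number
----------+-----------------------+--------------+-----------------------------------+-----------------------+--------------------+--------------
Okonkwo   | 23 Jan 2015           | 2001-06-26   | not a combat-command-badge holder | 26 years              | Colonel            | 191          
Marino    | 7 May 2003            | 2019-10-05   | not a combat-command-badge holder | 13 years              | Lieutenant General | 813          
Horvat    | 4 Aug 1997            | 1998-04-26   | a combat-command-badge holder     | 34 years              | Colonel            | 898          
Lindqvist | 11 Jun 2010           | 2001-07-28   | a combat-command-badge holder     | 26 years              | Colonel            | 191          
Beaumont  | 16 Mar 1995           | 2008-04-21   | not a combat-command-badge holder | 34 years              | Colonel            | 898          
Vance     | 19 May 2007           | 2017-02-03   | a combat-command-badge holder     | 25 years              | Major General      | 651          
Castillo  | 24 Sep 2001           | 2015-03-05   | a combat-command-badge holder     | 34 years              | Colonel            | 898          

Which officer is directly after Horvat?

By grade: Marino (Lieutenant General); then Vance (Major General); then Lindqvist, Okonkwo, Beaumont, Horvat and Castillo (Colonel).
Among Lindqvist, Okonkwo, Beaumont, Horvat and Castillo, by lineal number (lower first): Lindqvist and Okonkwo (191) before Beaumont, Horvat and Castillo (898).
Lindqvist and Okonkwo both have total federal service 26 years, so the next rule applies.
Among Lindqvist and Okonkwo, by date of commissioning (earlier first): Lindqvist (11 Jun 2010) before Okonkwo (23 Jan 2015).
Beaumont, Horvat and Castillo all have total federal service 34 years, so the next rule applies.
Among Beaumont, Horvat and Castillo, by date of commissioning (earlier first): Beaumont (16 Mar 1995) before Horvat (4 Aug 1997) before Castillo (24 Sep 2001).
Order: Marino, Vance, Lindqvist, Okonkwo, Beaumont, Horvat, Castillo.

Castillo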